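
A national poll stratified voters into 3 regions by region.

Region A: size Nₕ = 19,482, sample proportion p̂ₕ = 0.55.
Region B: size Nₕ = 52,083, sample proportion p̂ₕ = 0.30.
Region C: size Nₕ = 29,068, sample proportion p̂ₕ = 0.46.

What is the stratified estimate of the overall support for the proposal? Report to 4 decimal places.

0.3946

Wₕ = Nₕ/N with N = 100633: 0.1936, 0.5176, 0.2889.
p̂_st = 0.1936·0.55 + 0.5176·0.30 + 0.2889·0.46 ≈ 0.394615... → 0.3946.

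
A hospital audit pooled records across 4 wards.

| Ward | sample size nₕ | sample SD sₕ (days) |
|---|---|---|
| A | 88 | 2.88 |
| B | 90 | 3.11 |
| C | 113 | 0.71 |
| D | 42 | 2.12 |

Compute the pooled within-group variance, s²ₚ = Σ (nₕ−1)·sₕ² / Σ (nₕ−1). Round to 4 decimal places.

Degrees of freedom: 87 + 89 + 112 + 41 = 329.
Σ(nₕ−1)sₕ² = 87·8.2944 + 89·9.6721 + 112·0.5041 + 41·4.4944 = 1823.1593.
s²ₚ = 1823.1593 / 329 = 5.541518... → 5.5415.

5.5415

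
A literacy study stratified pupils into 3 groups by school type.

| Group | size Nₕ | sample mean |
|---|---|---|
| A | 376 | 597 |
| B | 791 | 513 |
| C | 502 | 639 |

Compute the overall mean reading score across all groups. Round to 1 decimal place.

x̄_st = (Σ Nₕx̄ₕ) / (Σ Nₕ) = (376·597 + 791·513 + 502·639) / 1669
= 951033 / 1669 = 569.822... → 569.8.

569.8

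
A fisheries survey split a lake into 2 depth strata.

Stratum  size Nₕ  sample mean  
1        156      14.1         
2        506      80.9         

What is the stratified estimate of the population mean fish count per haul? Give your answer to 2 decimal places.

N = 156 + 506 = 662.
Overall mean = Σ (Nₕ/N)·x̄ₕ — weight by population share, not a simple average.
Σ Nₕx̄ₕ = 156·14.1 + 506·80.9 = 2199.6 + 40935.4 = 43135.
Divide by N: 43135 / 662 = 65.1586... → 65.16.

65.16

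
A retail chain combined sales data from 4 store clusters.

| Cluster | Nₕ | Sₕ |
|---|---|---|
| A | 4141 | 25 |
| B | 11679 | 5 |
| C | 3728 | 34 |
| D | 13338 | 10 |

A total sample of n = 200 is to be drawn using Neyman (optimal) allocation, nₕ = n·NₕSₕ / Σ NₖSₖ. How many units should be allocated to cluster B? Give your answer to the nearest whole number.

28

Σ NₕSₕ = 4141·25 + 11679·5 + 3728·34 + 13338·10 = 422052.
Share for B: 58395/422052 = 0.13836.
n_B = 200 × 0.13836 = 27.672... → 28.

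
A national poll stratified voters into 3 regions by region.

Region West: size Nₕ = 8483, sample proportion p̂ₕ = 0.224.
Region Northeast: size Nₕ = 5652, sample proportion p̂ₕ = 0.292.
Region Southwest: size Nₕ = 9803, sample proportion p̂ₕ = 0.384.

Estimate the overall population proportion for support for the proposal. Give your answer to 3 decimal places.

0.306

Wₕ = Nₕ/N with N = 23938: 0.3544, 0.2361, 0.4095.
p̂_st = 0.3544·0.224 + 0.2361·0.292 + 0.4095·0.384 ≈ 0.30558... → 0.306.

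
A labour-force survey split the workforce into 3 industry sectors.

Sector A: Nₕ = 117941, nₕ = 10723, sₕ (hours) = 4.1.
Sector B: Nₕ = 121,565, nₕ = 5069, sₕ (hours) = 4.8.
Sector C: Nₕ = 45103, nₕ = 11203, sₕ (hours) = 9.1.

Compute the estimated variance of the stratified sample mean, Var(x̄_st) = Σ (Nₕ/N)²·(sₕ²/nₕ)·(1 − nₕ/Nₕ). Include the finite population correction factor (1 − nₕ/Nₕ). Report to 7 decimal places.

N = 284609. Term for each stratum: Wₕ²sₕ²/nₕ·(1−nₕ/Nₕ).
Var(x̄_st) = 0.0002447297 + 0.0007946621 + 0.0001395264 = 0.0011789182 → 0.0011789.

0.0011789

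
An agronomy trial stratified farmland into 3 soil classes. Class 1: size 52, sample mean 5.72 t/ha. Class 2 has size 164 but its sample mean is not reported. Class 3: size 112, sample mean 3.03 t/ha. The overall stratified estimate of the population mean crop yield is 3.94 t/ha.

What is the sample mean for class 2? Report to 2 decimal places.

4.00

N = 52 + 164 + 112 = 328.
Overall total = μ·N = 3.94·328 = 1292.32.
Subtract the known strata: 52·5.72 + 112·3.03 = 636.8.
Remaining total for class 2: 1292.32 − 636.8 = 655.52.
Divide by its size: 655.52 / 164 = 3.9971... → 4.00.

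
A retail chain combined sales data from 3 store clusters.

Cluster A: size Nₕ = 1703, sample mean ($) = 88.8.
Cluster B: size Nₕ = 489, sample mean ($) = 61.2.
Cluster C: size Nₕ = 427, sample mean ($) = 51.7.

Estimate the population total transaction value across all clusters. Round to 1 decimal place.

A: 1703·88.8 = 151226.4
B: 489·61.2 = 29926.8
C: 427·51.7 = 22075.9
τ̂ = Σ Nₕx̄ₕ = 203229.1.

203229.1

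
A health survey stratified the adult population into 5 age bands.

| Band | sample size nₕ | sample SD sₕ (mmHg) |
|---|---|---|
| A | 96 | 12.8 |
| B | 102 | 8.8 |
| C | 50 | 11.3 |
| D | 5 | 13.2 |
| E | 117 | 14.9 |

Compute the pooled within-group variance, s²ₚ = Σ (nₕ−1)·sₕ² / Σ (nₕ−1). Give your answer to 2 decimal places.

153.68

Degrees of freedom: 95 + 101 + 49 + 4 + 116 = 365.
Σ(nₕ−1)sₕ² = 95·163.84 + 101·77.44 + 49·127.69 + 4·174.24 + 116·222.01 = 56093.17.
s²ₚ = 56093.17 / 365 = 153.6799... → 153.68.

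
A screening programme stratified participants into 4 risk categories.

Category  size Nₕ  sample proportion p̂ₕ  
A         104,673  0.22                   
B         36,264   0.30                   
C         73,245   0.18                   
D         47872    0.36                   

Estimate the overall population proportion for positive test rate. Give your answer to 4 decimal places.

0.2455

Wₕ = Nₕ/N with N = 262054: 0.3994, 0.1384, 0.2795, 0.1827.
p̂_st = 0.3994·0.22 + 0.1384·0.30 + 0.2795·0.18 + 0.1827·0.36 ≈ 0.245466... → 0.2455.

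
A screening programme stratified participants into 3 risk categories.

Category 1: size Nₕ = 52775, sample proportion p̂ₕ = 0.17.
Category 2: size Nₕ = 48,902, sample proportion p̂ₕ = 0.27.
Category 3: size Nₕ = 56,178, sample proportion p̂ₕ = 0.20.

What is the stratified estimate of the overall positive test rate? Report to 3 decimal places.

0.212

Wₕ = Nₕ/N with N = 157855: 0.3343, 0.3098, 0.3559.
p̂_st = 0.3343·0.17 + 0.3098·0.27 + 0.3559·0.20 ≈ 0.21166... → 0.212.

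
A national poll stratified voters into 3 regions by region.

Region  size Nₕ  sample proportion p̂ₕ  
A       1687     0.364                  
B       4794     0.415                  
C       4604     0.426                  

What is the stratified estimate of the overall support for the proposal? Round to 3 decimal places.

Wₕ = Nₕ/N with N = 11085: 0.1522, 0.4325, 0.4153.
p̂_st = 0.1522·0.364 + 0.4325·0.415 + 0.4153·0.426 ≈ 0.41181... → 0.412.

0.412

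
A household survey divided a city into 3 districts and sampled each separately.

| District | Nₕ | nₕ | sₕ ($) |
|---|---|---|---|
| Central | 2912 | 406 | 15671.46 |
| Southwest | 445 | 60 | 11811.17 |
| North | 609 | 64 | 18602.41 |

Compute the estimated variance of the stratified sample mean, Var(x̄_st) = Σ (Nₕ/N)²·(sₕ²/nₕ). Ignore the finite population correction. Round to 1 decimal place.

N = 3966; Wₕ = Nₕ/N.
district Central: (2912/3966)²·15671.46²/406 = 326114.5719
district Southwest: (445/3966)²·11811.17²/60 = 29271.7841
district North: (609/3966)²·18602.41²/64 = 127493.3743
Sum = 482879.7303 → 482879.7.

482879.7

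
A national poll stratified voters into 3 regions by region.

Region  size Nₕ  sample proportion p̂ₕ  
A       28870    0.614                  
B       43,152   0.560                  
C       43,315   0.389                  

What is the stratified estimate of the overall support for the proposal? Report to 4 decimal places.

0.5093

Wₕ = Nₕ/N with N = 115337: 0.2503, 0.3741, 0.3756.
p̂_st = 0.2503·0.614 + 0.3741·0.560 + 0.3756·0.389 ≈ 0.509297... → 0.5093.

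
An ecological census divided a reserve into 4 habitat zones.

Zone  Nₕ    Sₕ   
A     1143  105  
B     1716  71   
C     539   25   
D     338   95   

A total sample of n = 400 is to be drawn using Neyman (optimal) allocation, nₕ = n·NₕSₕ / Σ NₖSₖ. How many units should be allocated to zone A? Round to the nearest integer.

167

A: NₕSₕ = 1143·105 = 120015
B: NₕSₕ = 1716·71 = 121836
C: NₕSₕ = 539·25 = 13475
D: NₕSₕ = 338·95 = 32110
Σ NₕSₕ = 287436.
n_A = 400·120015/287436 = 167.015... → 167.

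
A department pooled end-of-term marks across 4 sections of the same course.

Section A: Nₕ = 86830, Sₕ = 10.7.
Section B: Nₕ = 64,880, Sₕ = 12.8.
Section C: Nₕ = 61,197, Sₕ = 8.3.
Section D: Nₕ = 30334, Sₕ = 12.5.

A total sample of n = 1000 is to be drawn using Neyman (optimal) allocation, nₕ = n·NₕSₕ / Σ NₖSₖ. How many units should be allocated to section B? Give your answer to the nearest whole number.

314

Σ NₕSₕ = 86830·10.7 + 64880·12.8 + 61197·8.3 + 30334·12.5 = 2646655.1.
Share for B: 830464/2646655.1 = 0.31378.
n_B = 1000 × 0.31378 = 313.779... → 314.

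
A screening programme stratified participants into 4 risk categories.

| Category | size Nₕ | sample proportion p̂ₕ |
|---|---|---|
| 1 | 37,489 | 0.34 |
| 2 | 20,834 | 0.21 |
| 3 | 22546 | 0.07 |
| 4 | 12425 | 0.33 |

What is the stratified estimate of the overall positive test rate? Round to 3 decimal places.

0.244

N = 37489 + 20834 + 22546 + 12425 = 93294.
Overall proportion = Σ (Nₕ/N)·p̂ₕ.
Σ Nₕp̂ₕ = 12746.26 + 4375.14 + 1578.22 + 4100.25 = 22799.87.
22799.87 / 93294 = 0.24439... → 0.244.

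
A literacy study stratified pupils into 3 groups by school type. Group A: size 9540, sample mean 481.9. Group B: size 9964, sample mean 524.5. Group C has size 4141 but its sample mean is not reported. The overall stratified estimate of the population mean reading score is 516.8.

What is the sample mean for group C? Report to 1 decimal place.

578.7

Σ Nₕx̄ₕ = N·μ, so 4141·x̄_C = 23645·516.8 − (9540·481.9 + 9964·524.5).
= 12219736 − 9823444 = 2396292.
x̄_C = 2396292 / 4141 = 578.675... → 578.7.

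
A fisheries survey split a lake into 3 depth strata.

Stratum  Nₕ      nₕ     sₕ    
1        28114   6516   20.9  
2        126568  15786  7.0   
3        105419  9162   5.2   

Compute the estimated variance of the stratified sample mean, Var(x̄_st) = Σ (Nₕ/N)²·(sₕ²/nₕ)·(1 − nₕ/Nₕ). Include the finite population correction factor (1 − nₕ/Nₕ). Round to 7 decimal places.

N = 260101; Wₕ = Nₕ/N.
stratum 1: (28114/260101)²·20.9²/6516·(1 − 6516/28114) = 0.0006016773
stratum 2: (126568/260101)²·7.0²/15786·(1 − 15786/126568) = 0.0006433289
stratum 3: (105419/260101)²·5.2²/9162·(1 − 9162/105419) = 0.0004426735
Sum = 0.0016876797 → 0.0016877.

0.0016877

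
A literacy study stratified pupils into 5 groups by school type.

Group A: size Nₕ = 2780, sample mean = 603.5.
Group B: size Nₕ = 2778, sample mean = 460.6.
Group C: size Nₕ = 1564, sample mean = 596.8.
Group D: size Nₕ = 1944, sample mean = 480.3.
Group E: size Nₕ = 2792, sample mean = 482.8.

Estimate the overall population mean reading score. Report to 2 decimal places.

520.52

x̄_st = (Σ Nₕx̄ₕ) / (Σ Nₕ) = (2780·603.5 + 2778·460.6 + 1564·596.8 + 1944·480.3 + 2792·482.8) / 11858
= 6172352.8 / 11858 = 520.5222... → 520.52.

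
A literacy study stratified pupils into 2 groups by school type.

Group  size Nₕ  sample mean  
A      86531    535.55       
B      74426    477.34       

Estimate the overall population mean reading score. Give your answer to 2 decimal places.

508.63

x̄_st = (Σ Nₕx̄ₕ) / (Σ Nₕ) = (86531·535.55 + 74426·477.34) / 160957
= 81868183.89 / 160957 = 508.6339... → 508.63.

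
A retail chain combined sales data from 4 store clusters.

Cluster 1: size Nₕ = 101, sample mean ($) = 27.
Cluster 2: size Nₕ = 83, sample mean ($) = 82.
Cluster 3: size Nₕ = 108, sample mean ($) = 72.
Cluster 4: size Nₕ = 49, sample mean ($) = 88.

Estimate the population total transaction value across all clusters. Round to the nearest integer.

21621

Population total = Σ Nₕ·x̄ₕ (each stratum's size times its mean).
101·27 + 83·82 + 108·72 + 49·88 = 2727 + 6806 + 7776 + 4312 = 21621.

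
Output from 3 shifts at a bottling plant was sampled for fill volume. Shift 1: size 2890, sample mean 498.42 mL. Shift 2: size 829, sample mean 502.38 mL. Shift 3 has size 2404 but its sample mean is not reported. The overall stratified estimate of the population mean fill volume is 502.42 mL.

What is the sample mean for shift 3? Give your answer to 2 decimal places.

507.24

N = 2890 + 829 + 2404 = 6123.
Overall total = μ·N = 502.42·6123 = 3076317.66.
Subtract the known strata: 2890·498.42 + 829·502.38 = 1856906.82.
Remaining total for shift 3: 3076317.66 − 1856906.82 = 1219410.84.
Divide by its size: 1219410.84 / 2404 = 507.2424... → 507.24.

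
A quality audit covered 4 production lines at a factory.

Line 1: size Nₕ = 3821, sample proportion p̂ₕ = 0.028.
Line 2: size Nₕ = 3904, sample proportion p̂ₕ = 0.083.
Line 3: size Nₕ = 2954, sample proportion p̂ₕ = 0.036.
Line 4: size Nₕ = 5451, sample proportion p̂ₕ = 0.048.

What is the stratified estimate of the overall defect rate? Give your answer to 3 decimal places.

Wₕ = Nₕ/N with N = 16130: 0.2369, 0.2420, 0.1831, 0.3379.
p̂_st = 0.2369·0.028 + 0.2420·0.083 + 0.1831·0.036 + 0.3379·0.048 ≈ 0.04954... → 0.050.

0.050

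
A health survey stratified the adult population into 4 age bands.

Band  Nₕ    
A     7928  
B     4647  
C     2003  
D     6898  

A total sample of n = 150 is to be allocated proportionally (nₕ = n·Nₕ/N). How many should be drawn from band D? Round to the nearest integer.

Share of band D = 6898/21476 = 0.32120.
Allocate 150 × 0.32120 = 48.179... → 48.

48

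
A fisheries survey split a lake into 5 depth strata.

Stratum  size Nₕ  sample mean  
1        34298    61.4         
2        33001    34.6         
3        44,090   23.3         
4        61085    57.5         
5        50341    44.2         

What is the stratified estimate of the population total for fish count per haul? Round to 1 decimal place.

Population total = Σ Nₕ·x̄ₕ (each stratum's size times its mean).
34298·61.4 + 33001·34.6 + 44090·23.3 + 61085·57.5 + 50341·44.2 = 2105897.2 + 1141834.6 + 1027297 + 3512387.5 + 2225072.2 = 10012488.5.

10012488.5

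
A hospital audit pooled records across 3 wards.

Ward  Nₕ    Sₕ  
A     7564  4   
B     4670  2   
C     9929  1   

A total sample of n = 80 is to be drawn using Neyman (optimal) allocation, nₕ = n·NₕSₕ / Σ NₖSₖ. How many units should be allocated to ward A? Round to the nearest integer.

49

A: NₕSₕ = 7564·4 = 30256
B: NₕSₕ = 4670·2 = 9340
C: NₕSₕ = 9929·1 = 9929
Σ NₕSₕ = 49525.
n_A = 80·30256/49525 = 48.874... → 49.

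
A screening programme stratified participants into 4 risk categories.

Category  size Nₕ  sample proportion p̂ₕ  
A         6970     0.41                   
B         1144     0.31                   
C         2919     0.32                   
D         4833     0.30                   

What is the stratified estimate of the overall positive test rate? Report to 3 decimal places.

Wₕ = Nₕ/N with N = 15866: 0.4393, 0.0721, 0.1840, 0.3046.
p̂_st = 0.4393·0.41 + 0.0721·0.31 + 0.1840·0.32 + 0.3046·0.30 ≈ 0.35272... → 0.353.

0.353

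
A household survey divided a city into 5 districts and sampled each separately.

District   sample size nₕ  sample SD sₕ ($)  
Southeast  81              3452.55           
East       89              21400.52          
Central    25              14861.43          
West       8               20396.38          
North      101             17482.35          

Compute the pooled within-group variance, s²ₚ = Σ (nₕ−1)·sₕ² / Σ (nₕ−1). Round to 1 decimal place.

267665817.7

Southeast: (81−1)·3452.55² = 80·11920101.5025 = 953608120.2
East: (89−1)·21400.52² = 88·457982256.2704 = 40302438551.7952
Central: (25−1)·14861.43² = 24·220862101.6449 = 5300690439.4776
West: (8−1)·20396.38² = 7·416012317.1044 = 2912086219.7308
North: (101−1)·17482.35² = 100·305632561.5225 = 30563256152.25
Numerator = 80032079483.4536; denominator = Σ(nₕ−1) = 299.
s²ₚ = 80032079483.4536/299 = 267665817.670... → 267665817.7.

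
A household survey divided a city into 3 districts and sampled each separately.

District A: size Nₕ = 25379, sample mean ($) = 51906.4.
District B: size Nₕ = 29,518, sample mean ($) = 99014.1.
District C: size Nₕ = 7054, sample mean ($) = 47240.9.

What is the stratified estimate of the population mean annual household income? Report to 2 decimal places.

N = 25379 + 29518 + 7054 = 61951.
Overall mean = Σ (Nₕ/N)·x̄ₕ — weight by population share, not a simple average.
Σ Nₕx̄ₕ = 25379·51906.4 + 29518·99014.1 + 7054·47240.9 = 1317332525.6 + 2922698203.8 + 333237308.6 = 4573268038.
Divide by N: 4573268038 / 61951 = 73820.7299... → 73820.73.

73820.73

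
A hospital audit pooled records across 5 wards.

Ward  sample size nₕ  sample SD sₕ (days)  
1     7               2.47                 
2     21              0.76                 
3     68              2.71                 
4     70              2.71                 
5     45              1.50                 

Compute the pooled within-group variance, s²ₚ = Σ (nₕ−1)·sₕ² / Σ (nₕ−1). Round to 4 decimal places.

1: (7−1)·2.47² = 6·6.1009 = 36.6054
2: (21−1)·0.76² = 20·0.5776 = 11.552
3: (68−1)·2.71² = 67·7.3441 = 492.0547
4: (70−1)·2.71² = 69·7.3441 = 506.7429
5: (45−1)·1.50² = 44·2.25 = 99
Numerator = 1145.955; denominator = Σ(nₕ−1) = 206.
s²ₚ = 1145.955/206 = 5.562888... → 5.5629.

5.5629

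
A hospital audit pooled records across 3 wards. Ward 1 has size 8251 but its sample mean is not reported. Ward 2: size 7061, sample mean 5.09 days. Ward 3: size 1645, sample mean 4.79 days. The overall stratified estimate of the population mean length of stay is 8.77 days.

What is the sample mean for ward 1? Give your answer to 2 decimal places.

12.71

N = 8251 + 7061 + 1645 = 16957.
Overall total = μ·N = 8.77·16957 = 148712.89.
Subtract the known strata: 7061·5.09 + 1645·4.79 = 43820.04.
Remaining total for ward 1: 148712.89 − 43820.04 = 104892.85.
Divide by its size: 104892.85 / 8251 = 12.7127... → 12.71.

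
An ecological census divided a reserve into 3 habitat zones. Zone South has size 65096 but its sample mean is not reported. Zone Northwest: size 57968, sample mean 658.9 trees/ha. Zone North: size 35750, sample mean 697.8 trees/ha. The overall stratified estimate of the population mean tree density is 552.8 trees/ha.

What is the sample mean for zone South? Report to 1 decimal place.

378.7

N = 65096 + 57968 + 35750 = 158814.
Overall total = μ·N = 552.8·158814 = 87792379.2.
Subtract the known strata: 57968·658.9 + 35750·697.8 = 63141465.2.
Remaining total for zone South: 87792379.2 − 63141465.2 = 24650914.
Divide by its size: 24650914 / 65096 = 378.686... → 378.7.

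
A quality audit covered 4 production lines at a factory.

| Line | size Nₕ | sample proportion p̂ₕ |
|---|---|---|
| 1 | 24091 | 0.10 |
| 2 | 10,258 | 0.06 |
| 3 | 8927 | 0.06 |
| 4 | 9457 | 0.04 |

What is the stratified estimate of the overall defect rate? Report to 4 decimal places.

Wₕ = Nₕ/N with N = 52733: 0.4568, 0.1945, 0.1693, 0.1793.
p̂_st = 0.4568·0.10 + 0.1945·0.06 + 0.1693·0.06 + 0.1793·0.04 ≈ 0.074687... → 0.0747.

0.0747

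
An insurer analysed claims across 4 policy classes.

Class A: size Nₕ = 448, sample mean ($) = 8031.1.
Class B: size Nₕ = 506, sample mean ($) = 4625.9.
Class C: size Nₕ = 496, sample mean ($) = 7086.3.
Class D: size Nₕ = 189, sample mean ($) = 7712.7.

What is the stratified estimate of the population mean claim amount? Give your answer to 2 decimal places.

N = 448 + 506 + 496 + 189 = 1639.
Weight each subgroup mean by Nₕ/N and sum.
Σ Nₕx̄ₕ = 448·8031.1 + 506·4625.9 + 496·7086.3 + 189·7712.7 = 3597932.8 + 2340705.4 + 3514804.8 + 1457700.3 = 10911143.3.
Divide by N: 10911143.3 / 1639 = 6657.1954... → 6657.20.

6657.20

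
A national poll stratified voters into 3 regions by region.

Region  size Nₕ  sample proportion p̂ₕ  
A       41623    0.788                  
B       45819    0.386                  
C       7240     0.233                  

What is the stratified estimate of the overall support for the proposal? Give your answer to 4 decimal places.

0.5510

Wₕ = Nₕ/N with N = 94682: 0.4396, 0.4839, 0.0765.
p̂_st = 0.4396·0.788 + 0.4839·0.386 + 0.0765·0.233 ≈ 0.551023... → 0.5510.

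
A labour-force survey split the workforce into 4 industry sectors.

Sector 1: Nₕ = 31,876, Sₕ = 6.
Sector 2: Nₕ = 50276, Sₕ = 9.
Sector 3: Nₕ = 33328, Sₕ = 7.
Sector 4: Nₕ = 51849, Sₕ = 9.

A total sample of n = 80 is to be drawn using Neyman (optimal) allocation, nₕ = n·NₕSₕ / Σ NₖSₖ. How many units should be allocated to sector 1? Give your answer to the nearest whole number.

11

1: NₕSₕ = 31876·6 = 191256
2: NₕSₕ = 50276·9 = 452484
3: NₕSₕ = 33328·7 = 233296
4: NₕSₕ = 51849·9 = 466641
Σ NₕSₕ = 1343677.
n_1 = 80·191256/1343677 = 11.387... → 11.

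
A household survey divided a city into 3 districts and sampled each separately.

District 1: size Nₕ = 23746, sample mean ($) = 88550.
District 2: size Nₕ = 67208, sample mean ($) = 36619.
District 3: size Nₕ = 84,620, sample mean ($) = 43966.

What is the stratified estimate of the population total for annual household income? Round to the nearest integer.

Estimate total by summing Nₕ·x̄ₕ over strata.
23746·88550 + 67208·36619 + 84620·43966 = 2102708300 + 2461089752 + 3720402920 = 8284200972.

8284200972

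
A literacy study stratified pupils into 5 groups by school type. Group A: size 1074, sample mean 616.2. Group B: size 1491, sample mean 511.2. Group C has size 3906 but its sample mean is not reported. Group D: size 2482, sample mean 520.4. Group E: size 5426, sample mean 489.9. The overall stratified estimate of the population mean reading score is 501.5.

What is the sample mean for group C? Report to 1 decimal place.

N = 1074 + 1491 + 3906 + 2482 + 5426 = 14379.
Overall total = μ·N = 501.5·14379 = 7211068.5.
Subtract the known strata: 1074·616.2 + 1491·511.2 + 2482·520.4 + 5426·489.9 = 5373828.2.
Remaining total for group C: 7211068.5 − 5373828.2 = 1837240.3.
Divide by its size: 1837240.3 / 3906 = 470.364... → 470.4.

470.4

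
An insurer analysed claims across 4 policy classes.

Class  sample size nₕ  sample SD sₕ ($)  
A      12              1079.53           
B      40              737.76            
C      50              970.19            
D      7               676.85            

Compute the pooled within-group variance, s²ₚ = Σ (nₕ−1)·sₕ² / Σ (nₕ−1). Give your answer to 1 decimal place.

789690.1

Degrees of freedom: 11 + 39 + 49 + 6 = 105.
Σ(nₕ−1)sₕ² = 11·1165385.0209 + 39·544289.8176 + 49·941268.6361 + 6·458125.9225 = 82917456.8202.
s²ₚ = 82917456.8202 / 105 = 789690.065... → 789690.1.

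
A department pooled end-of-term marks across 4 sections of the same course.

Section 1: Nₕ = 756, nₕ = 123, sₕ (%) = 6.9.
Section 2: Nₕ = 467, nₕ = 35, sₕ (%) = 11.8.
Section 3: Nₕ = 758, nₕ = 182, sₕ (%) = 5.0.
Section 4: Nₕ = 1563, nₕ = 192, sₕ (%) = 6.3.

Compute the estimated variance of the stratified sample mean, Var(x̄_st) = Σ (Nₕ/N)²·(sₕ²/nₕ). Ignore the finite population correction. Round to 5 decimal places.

N = 3544; Wₕ = Nₕ/N.
section 1: (756/3544)²·6.9²/123 = 0.01761364
section 2: (467/3544)²·11.8²/35 = 0.06907841
section 3: (758/3544)²·5.0²/182 = 0.00628376
section 4: (1563/3544)²·6.3²/192 = 0.04020781
Sum = 0.13318362 → 0.13318.

0.13318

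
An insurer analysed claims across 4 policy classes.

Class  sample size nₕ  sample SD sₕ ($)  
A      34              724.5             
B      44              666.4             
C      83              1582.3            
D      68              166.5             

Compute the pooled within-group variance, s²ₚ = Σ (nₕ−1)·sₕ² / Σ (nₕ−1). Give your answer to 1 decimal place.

A: (34−1)·724.5² = 33·524900.25 = 17321708.25
B: (44−1)·666.4² = 43·444088.96 = 19095825.28
C: (83−1)·1582.3² = 82·2503673.29 = 205301209.78
D: (68−1)·166.5² = 67·27722.25 = 1857390.75
Numerator = 243576134.06; denominator = Σ(nₕ−1) = 225.
s²ₚ = 243576134.06/225 = 1082560.596... → 1082560.6.

1082560.6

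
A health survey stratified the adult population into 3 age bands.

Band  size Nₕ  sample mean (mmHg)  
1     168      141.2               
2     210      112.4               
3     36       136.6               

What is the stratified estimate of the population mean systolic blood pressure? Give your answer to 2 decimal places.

x̄_st = (Σ Nₕx̄ₕ) / (Σ Nₕ) = (168·141.2 + 210·112.4 + 36·136.6) / 414
= 52243.2 / 414 = 126.1913... → 126.19.

126.19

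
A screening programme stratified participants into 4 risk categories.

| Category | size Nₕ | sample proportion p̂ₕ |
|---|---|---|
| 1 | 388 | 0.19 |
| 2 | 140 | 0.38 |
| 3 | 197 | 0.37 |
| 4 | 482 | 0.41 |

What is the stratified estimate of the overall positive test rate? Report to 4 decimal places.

Wₕ = Nₕ/N with N = 1207: 0.3215, 0.1160, 0.1632, 0.3993.
p̂_st = 0.3215·0.19 + 0.1160·0.38 + 0.1632·0.37 + 0.3993·0.41 ≈ 0.329271... → 0.3293.

0.3293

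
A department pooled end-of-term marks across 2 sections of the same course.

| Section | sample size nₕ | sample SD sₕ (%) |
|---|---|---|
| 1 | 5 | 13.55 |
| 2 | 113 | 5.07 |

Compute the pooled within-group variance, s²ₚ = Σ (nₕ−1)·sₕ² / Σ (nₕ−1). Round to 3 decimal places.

31.150

Degrees of freedom: 4 + 112 = 116.
Σ(nₕ−1)sₕ² = 4·183.6025 + 112·25.7049 = 3613.3588.
s²ₚ = 3613.3588 / 116 = 31.14964... → 31.150.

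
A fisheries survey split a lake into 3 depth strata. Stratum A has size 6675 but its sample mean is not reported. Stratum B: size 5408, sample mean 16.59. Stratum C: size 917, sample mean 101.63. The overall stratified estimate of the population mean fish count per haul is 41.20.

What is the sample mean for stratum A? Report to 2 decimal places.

N = 6675 + 5408 + 917 = 13000.
Overall total = μ·N = 41.20·13000 = 535600.
Subtract the known strata: 5408·16.59 + 917·101.63 = 182913.43.
Remaining total for stratum A: 535600 − 182913.43 = 352686.57.
Divide by its size: 352686.57 / 6675 = 52.8369... → 52.84.

52.84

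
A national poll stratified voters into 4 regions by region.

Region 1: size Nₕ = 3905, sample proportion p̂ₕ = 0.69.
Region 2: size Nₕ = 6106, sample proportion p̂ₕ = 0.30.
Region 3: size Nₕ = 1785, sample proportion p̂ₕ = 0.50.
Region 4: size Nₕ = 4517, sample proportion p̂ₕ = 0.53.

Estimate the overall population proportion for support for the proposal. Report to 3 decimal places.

N = 3905 + 6106 + 1785 + 4517 = 16313.
Overall proportion = Σ (Nₕ/N)·p̂ₕ.
Σ Nₕp̂ₕ = 2694.45 + 1831.8 + 892.5 + 2394.01 = 7812.76.
7812.76 / 16313 = 0.47893... → 0.479.

0.479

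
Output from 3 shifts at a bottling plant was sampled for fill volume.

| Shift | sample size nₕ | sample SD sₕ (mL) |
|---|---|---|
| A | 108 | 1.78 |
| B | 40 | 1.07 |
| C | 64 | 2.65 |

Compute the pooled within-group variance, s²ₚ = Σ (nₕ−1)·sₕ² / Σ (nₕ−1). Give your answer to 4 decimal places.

3.9526

Degrees of freedom: 107 + 39 + 63 = 209.
Σ(nₕ−1)sₕ² = 107·3.1684 + 39·1.1449 + 63·7.0225 = 826.0874.
s²ₚ = 826.0874 / 209 = 3.952571... → 3.9526.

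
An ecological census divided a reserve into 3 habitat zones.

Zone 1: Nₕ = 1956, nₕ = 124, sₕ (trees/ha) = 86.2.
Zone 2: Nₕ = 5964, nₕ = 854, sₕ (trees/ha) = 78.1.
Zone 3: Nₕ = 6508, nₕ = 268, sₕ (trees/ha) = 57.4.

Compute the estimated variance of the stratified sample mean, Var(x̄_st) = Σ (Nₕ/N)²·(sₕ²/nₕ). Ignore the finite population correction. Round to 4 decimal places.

4.8231

N = 14428; Wₕ = Nₕ/N.
zone 1: (1956/14428)²·86.2²/124 = 1.1013321
zone 2: (5964/14428)²·78.1²/854 = 1.2204141
zone 3: (6508/14428)²·57.4²/268 = 2.5013347
Sum = 4.8230808 → 4.8231.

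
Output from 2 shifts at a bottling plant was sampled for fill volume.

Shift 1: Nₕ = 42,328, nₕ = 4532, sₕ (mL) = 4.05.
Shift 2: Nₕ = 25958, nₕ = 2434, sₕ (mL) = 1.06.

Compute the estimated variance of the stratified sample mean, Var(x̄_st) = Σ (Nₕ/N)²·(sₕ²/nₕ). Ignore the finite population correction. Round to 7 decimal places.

0.0014573

N = 68286. Term for each stratum: Wₕ²sₕ²/nₕ.
Var(x̄_st) = 0.0013906322 + 0.0000667068 = 0.0014573391 → 0.0014573.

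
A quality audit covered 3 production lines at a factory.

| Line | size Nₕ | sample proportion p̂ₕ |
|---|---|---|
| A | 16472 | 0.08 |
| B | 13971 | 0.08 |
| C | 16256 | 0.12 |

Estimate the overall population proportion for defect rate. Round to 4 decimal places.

0.0939

Wₕ = Nₕ/N with N = 46699: 0.3527, 0.2992, 0.3481.
p̂_st = 0.3527·0.08 + 0.2992·0.08 + 0.3481·0.12 ≈ 0.093924... → 0.0939.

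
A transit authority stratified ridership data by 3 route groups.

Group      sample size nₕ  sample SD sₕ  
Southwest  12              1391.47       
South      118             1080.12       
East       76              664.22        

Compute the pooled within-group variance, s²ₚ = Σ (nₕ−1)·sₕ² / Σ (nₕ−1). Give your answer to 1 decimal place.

940326.7

Degrees of freedom: 11 + 117 + 75 = 203.
Σ(nₕ−1)sₕ² = 11·1936188.7609 + 117·1166659.2144 + 75·441188.2084 = 190886320.0847.
s²ₚ = 190886320.0847 / 203 = 940326.700... → 940326.7.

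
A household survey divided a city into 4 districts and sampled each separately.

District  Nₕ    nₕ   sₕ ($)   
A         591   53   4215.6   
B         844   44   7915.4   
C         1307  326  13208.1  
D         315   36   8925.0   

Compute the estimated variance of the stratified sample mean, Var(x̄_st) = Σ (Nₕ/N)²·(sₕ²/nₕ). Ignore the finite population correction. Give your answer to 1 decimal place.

242383.9

N = 3057; Wₕ = Nₕ/N.
district A: (591/3057)²·4215.6²/53 = 12532.1910
district B: (844/3057)²·7915.4²/44 = 108539.3140
district C: (1307/3057)²·13208.1²/326 = 97819.0396
district D: (315/3057)²·8925.0²/36 = 23493.3084
Sum = 242383.8530 → 242383.9.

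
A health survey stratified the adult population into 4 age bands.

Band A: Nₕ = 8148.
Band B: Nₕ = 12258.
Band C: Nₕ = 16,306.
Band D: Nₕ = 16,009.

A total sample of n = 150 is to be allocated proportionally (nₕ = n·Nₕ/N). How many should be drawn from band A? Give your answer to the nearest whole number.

N = 8148 + 12258 + 16306 + 16009 = 52721.
n_A = 150·8148/52721 = 23.182... → 23.

23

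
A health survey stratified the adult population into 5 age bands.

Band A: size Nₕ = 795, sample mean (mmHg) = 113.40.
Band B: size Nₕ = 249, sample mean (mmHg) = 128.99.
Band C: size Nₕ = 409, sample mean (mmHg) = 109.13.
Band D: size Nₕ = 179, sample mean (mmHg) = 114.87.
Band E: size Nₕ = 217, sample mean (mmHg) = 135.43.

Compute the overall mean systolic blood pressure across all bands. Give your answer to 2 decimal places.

x̄_st = (Σ Nₕx̄ₕ) / (Σ Nₕ) = (795·113.40 + 249·128.99 + 409·109.13 + 179·114.87 + 217·135.43) / 1849
= 216855.72 / 1849 = 117.2827... → 117.28.

117.28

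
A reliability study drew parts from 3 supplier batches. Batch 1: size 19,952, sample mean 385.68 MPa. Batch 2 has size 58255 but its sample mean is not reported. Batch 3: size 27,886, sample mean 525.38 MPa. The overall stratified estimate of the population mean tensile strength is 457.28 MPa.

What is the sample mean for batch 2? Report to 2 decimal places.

449.20

Σ Nₕx̄ₕ = N·μ, so 58255·x̄_2 = 106093·457.28 − (19952·385.68 + 27886·525.38).
= 48514207.04 − 22345834.04 = 26168373.
x̄_2 = 26168373 / 58255 = 449.2039... → 449.20.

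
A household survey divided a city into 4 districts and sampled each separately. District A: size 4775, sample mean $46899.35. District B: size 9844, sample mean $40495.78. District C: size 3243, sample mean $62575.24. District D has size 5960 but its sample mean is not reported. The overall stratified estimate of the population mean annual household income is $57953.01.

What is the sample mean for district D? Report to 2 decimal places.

N = 4775 + 9844 + 3243 + 5960 = 23822.
Overall total = μ·N = 57953.01·23822 = 1380556604.22.
Subtract the known strata: 4775·46899.35 + 9844·40495.78 + 3243·62575.24 = 825516357.89.
Remaining total for district D: 1380556604.22 − 825516357.89 = 555040246.33.
Divide by its size: 555040246.33 / 5960 = 93127.5581... → 93127.56.

93127.56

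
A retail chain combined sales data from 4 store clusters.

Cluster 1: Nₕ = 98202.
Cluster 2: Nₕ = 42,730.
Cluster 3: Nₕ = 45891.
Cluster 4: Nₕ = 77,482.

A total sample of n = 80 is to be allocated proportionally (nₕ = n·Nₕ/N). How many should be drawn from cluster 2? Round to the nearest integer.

N = 98202 + 42730 + 45891 + 77482 = 264305.
n_2 = 80·42730/264305 = 12.934... → 13.

13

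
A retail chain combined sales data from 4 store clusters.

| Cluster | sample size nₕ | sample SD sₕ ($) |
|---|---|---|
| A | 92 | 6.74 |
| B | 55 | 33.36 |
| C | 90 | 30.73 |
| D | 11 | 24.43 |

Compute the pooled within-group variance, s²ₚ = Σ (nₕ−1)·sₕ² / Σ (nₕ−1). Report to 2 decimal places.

Degrees of freedom: 91 + 54 + 89 + 10 = 244.
Σ(nₕ−1)sₕ² = 91·45.4276 + 54·1112.8896 + 89·944.3329 + 10·596.8249 = 154243.8271.
s²ₚ = 154243.8271 / 244 = 632.1468... → 632.15.

632.15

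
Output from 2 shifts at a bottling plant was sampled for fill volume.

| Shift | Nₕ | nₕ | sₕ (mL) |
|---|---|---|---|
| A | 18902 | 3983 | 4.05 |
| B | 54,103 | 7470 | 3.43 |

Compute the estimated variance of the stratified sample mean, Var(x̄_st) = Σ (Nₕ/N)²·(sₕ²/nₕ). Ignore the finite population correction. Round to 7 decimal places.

N = 73005; Wₕ = Nₕ/N.
shift A: (18902/73005)²·4.05²/3983 = 0.0002760642
shift B: (54103/73005)²·3.43²/7470 = 0.0008649781
Sum = 0.0011410423 → 0.0011410.

0.0011410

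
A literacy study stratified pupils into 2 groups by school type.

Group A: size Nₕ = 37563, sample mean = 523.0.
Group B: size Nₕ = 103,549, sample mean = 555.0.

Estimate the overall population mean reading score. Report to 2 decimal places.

546.48

N = 37563 + 103549 = 141112.
Overall mean = Σ (Nₕ/N)·x̄ₕ — weight by population share, not a simple average.
Σ Nₕx̄ₕ = 37563·523.0 + 103549·555.0 = 19645449 + 57469695 = 77115144.
Divide by N: 77115144 / 141112 = 546.4818... → 546.48.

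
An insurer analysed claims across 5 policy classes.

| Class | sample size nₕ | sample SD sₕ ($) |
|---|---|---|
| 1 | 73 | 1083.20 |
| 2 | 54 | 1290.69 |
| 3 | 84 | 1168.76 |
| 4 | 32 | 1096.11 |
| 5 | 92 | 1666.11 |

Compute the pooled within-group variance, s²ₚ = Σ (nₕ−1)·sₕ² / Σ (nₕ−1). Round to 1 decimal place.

1745463.6

Degrees of freedom: 72 + 53 + 83 + 31 + 91 = 330.
Σ(nₕ−1)sₕ² = 72·1173322.24 + 53·1665880.6761 + 83·1365999.9376 + 31·1201457.1321 + 91·2775922.5321 = 576002993.4503.
s²ₚ = 576002993.4503 / 330 = 1745463.617... → 1745463.6.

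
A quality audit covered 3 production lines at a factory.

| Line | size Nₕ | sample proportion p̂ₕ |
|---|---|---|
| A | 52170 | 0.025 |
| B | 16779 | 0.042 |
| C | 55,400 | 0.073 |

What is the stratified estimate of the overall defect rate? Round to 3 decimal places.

0.049

N = 52170 + 16779 + 55400 = 124349.
Overall proportion = Σ (Nₕ/N)·p̂ₕ.
Σ Nₕp̂ₕ = 1304.25 + 704.718 + 4044.2 = 6053.168.
6053.168 / 124349 = 0.04868... → 0.049.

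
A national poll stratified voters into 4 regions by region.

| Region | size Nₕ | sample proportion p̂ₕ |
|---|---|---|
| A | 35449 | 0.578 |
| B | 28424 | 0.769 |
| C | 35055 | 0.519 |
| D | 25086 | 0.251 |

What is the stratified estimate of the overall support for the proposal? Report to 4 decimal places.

0.5390

N = 35449 + 28424 + 35055 + 25086 = 124014.
Overall proportion = Σ (Nₕ/N)·p̂ₕ.
Σ Nₕp̂ₕ = 20489.522 + 21858.056 + 18193.545 + 6296.586 = 66837.709.
66837.709 / 124014 = 0.538953... → 0.5390.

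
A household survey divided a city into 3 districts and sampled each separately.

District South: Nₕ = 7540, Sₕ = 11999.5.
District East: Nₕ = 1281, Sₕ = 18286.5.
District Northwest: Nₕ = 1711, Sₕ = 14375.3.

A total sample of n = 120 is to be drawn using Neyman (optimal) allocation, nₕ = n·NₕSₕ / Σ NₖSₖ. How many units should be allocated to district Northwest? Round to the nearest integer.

Σ NₕSₕ = 7540·11999.5 + 1281·18286.5 + 1711·14375.3 = 138497374.8.
Share for Northwest: 24596138.3/138497374.8 = 0.17759.
n_Northwest = 120 × 0.17759 = 21.311... → 21.

21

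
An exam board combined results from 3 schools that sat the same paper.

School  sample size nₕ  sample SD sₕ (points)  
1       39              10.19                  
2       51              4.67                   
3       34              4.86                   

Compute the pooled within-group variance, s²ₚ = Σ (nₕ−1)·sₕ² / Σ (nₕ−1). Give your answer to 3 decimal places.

1: (39−1)·10.19² = 38·103.8361 = 3945.7718
2: (51−1)·4.67² = 50·21.8089 = 1090.445
3: (34−1)·4.86² = 33·23.6196 = 779.4468
Numerator = 5815.6636; denominator = Σ(nₕ−1) = 121.
s²ₚ = 5815.6636/121 = 48.06334... → 48.063.

48.063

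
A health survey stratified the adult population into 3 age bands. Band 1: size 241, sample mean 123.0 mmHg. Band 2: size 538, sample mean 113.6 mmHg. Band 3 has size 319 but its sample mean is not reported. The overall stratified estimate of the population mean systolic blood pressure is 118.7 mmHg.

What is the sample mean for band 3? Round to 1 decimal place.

Σ Nₕx̄ₕ = N·μ, so 319·x̄_3 = 1098·118.7 − (241·123.0 + 538·113.6).
= 130332.6 − 90759.8 = 39572.8.
x̄_3 = 39572.8 / 319 = 124.053... → 124.1.

124.1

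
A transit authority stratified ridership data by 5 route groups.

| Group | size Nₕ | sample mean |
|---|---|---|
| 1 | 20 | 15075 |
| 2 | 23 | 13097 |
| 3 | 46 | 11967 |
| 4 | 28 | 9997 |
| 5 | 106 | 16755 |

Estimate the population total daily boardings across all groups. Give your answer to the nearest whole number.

1: 20·15075 = 301500
2: 23·13097 = 301231
3: 46·11967 = 550482
4: 28·9997 = 279916
5: 106·16755 = 1776030
τ̂ = Σ Nₕx̄ₕ = 3209159.

3209159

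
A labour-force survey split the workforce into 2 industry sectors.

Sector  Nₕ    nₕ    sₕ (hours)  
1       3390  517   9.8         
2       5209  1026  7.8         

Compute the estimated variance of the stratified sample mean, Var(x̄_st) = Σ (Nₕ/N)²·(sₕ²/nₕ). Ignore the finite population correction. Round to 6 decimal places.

N = 8599; Wₕ = Nₕ/N.
sector 1: (3390/8599)²·9.8²/517 = 0.028871218
sector 2: (5209/8599)²·7.8²/1026 = 0.021759788
Sum = 0.050631006 → 0.050631.

0.050631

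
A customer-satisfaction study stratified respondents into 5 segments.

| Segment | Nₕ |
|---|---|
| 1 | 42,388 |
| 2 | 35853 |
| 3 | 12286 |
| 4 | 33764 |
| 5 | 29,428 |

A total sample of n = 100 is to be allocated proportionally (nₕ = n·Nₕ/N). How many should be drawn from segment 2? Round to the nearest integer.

23

N = 42388 + 35853 + 12286 + 33764 + 29428 = 153719.
n_2 = 100·35853/153719 = 23.324... → 23.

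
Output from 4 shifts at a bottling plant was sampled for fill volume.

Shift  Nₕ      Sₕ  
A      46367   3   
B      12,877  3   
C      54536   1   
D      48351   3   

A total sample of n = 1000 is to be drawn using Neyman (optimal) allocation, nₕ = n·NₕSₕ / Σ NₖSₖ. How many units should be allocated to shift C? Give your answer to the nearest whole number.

A: NₕSₕ = 46367·3 = 139101
B: NₕSₕ = 12877·3 = 38631
C: NₕSₕ = 54536·1 = 54536
D: NₕSₕ = 48351·3 = 145053
Σ NₕSₕ = 377321.
n_C = 1000·54536/377321 = 144.535... → 145.

145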